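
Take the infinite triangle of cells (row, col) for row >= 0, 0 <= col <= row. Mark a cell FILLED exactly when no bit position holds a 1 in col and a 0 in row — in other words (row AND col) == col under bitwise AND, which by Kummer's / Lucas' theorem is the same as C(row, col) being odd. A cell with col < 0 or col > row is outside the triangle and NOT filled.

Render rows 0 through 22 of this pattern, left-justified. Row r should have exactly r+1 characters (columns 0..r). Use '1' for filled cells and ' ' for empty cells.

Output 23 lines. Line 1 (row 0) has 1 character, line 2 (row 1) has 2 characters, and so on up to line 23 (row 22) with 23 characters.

r0=0: 1
r1=1: 11
r2=10: 1 1
r3=11: 1111
r4=100: 1   1
r5=101: 11  11
r6=110: 1 1 1 1
r7=111: 11111111
r8=1000: 1       1
r9=1001: 11      11
r10=1010: 1 1     1 1
r11=1011: 1111    1111
r12=1100: 1   1   1   1
r13=1101: 11  11  11  11
r14=1110: 1 1 1 1 1 1 1 1
r15=1111: 1111111111111111
r16=10000: 1               1
r17=10001: 11              11
r18=10010: 1 1             1 1
r19=10011: 1111            1111
r20=10100: 1   1           1   1
r21=10101: 11  11          11  11
r22=10110: 1 1 1 1         1 1 1 1

Answer: 1
11
1 1
1111
1   1
11  11
1 1 1 1
11111111
1       1
11      11
1 1     1 1
1111    1111
1   1   1   1
11  11  11  11
1 1 1 1 1 1 1 1
1111111111111111
1               1
11              11
1 1             1 1
1111            1111
1   1           1   1
11  11          11  11
1 1 1 1         1 1 1 1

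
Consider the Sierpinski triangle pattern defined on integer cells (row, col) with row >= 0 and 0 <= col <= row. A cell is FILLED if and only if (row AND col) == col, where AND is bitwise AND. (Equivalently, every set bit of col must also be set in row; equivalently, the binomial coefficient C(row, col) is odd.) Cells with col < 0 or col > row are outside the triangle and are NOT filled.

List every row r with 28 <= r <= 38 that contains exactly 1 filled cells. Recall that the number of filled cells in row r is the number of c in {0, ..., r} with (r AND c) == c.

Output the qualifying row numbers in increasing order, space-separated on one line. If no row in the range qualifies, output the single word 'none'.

Row r has 2^popcount(r) filled cells, so we need popcount(r) = log2(1) = 0.
Scan r = 28..38 and keep those with exactly 0 one-bits:
r=28=11100 popcount=3 -> skip
r=29=11101 popcount=4 -> skip
r=30=11110 popcount=4 -> skip
r=31=11111 popcount=5 -> skip
r=32=100000 popcount=1 -> skip
r=33=100001 popcount=2 -> skip
r=34=100010 popcount=2 -> skip
r=35=100011 popcount=3 -> skip
r=36=100100 popcount=2 -> skip
r=37=100101 popcount=3 -> skip
r=38=100110 popcount=3 -> skip
Kept rows: none

Answer: none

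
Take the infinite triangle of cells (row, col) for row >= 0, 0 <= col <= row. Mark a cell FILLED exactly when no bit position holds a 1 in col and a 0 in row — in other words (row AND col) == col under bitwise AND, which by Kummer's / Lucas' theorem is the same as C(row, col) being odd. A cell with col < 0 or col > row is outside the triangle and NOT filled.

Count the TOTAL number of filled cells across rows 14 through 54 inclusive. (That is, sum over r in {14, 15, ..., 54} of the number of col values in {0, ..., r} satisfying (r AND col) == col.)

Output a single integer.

r14=1110 pc3: +8 =8
r15=1111 pc4: +16 =24
r16=10000 pc1: +2 =26
r17=10001 pc2: +4 =30
r18=10010 pc2: +4 =34
r19=10011 pc3: +8 =42
r20=10100 pc2: +4 =46
r21=10101 pc3: +8 =54
r22=10110 pc3: +8 =62
r23=10111 pc4: +16 =78
r24=11000 pc2: +4 =82
r25=11001 pc3: +8 =90
r26=11010 pc3: +8 =98
r27=11011 pc4: +16 =114
r28=11100 pc3: +8 =122
r29=11101 pc4: +16 =138
r30=11110 pc4: +16 =154
r31=11111 pc5: +32 =186
r32=100000 pc1: +2 =188
r33=100001 pc2: +4 =192
r34=100010 pc2: +4 =196
r35=100011 pc3: +8 =204
r36=100100 pc2: +4 =208
r37=100101 pc3: +8 =216
r38=100110 pc3: +8 =224
r39=100111 pc4: +16 =240
r40=101000 pc2: +4 =244
r41=101001 pc3: +8 =252
r42=101010 pc3: +8 =260
r43=101011 pc4: +16 =276
r44=101100 pc3: +8 =284
r45=101101 pc4: +16 =300
r46=101110 pc4: +16 =316
r47=101111 pc5: +32 =348
r48=110000 pc2: +4 =352
r49=110001 pc3: +8 =360
r50=110010 pc3: +8 =368
r51=110011 pc4: +16 =384
r52=110100 pc3: +8 =392
r53=110101 pc4: +16 =408
r54=110110 pc4: +16 =424

Answer: 424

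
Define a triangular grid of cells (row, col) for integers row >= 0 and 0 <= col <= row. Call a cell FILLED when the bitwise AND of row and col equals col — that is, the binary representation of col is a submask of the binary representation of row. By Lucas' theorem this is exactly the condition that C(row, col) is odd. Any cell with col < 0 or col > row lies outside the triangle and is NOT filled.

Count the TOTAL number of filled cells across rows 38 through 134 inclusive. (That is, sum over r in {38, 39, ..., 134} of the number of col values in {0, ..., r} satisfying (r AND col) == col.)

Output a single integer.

Answer: 1952

Derivation:
r38=100110 pc3: +8 =8
r39=100111 pc4: +16 =24
r40=101000 pc2: +4 =28
r41=101001 pc3: +8 =36
r42=101010 pc3: +8 =44
r43=101011 pc4: +16 =60
r44=101100 pc3: +8 =68
r45=101101 pc4: +16 =84
r46=101110 pc4: +16 =100
r47=101111 pc5: +32 =132
r48=110000 pc2: +4 =136
r49=110001 pc3: +8 =144
r50=110010 pc3: +8 =152
r51=110011 pc4: +16 =168
r52=110100 pc3: +8 =176
r53=110101 pc4: +16 =192
r54=110110 pc4: +16 =208
r55=110111 pc5: +32 =240
r56=111000 pc3: +8 =248
r57=111001 pc4: +16 =264
r58=111010 pc4: +16 =280
r59=111011 pc5: +32 =312
r60=111100 pc4: +16 =328
r61=111101 pc5: +32 =360
r62=111110 pc5: +32 =392
r63=111111 pc6: +64 =456
r64=1000000 pc1: +2 =458
r65=1000001 pc2: +4 =462
r66=1000010 pc2: +4 =466
r67=1000011 pc3: +8 =474
r68=1000100 pc2: +4 =478
r69=1000101 pc3: +8 =486
r70=1000110 pc3: +8 =494
r71=1000111 pc4: +16 =510
r72=1001000 pc2: +4 =514
r73=1001001 pc3: +8 =522
r74=1001010 pc3: +8 =530
r75=1001011 pc4: +16 =546
r76=1001100 pc3: +8 =554
r77=1001101 pc4: +16 =570
r78=1001110 pc4: +16 =586
r79=1001111 pc5: +32 =618
r80=1010000 pc2: +4 =622
r81=1010001 pc3: +8 =630
r82=1010010 pc3: +8 =638
r83=1010011 pc4: +16 =654
r84=1010100 pc3: +8 =662
r85=1010101 pc4: +16 =678
r86=1010110 pc4: +16 =694
r87=1010111 pc5: +32 =726
r88=1011000 pc3: +8 =734
r89=1011001 pc4: +16 =750
r90=1011010 pc4: +16 =766
r91=1011011 pc5: +32 =798
r92=1011100 pc4: +16 =814
r93=1011101 pc5: +32 =846
r94=1011110 pc5: +32 =878
r95=1011111 pc6: +64 =942
r96=1100000 pc2: +4 =946
r97=1100001 pc3: +8 =954
r98=1100010 pc3: +8 =962
r99=1100011 pc4: +16 =978
r100=1100100 pc3: +8 =986
r101=1100101 pc4: +16 =1002
r102=1100110 pc4: +16 =1018
r103=1100111 pc5: +32 =1050
r104=1101000 pc3: +8 =1058
r105=1101001 pc4: +16 =1074
r106=1101010 pc4: +16 =1090
r107=1101011 pc5: +32 =1122
r108=1101100 pc4: +16 =1138
r109=1101101 pc5: +32 =1170
r110=1101110 pc5: +32 =1202
r111=1101111 pc6: +64 =1266
r112=1110000 pc3: +8 =1274
r113=1110001 pc4: +16 =1290
r114=1110010 pc4: +16 =1306
r115=1110011 pc5: +32 =1338
r116=1110100 pc4: +16 =1354
r117=1110101 pc5: +32 =1386
r118=1110110 pc5: +32 =1418
r119=1110111 pc6: +64 =1482
r120=1111000 pc4: +16 =1498
r121=1111001 pc5: +32 =1530
r122=1111010 pc5: +32 =1562
r123=1111011 pc6: +64 =1626
r124=1111100 pc5: +32 =1658
r125=1111101 pc6: +64 =1722
r126=1111110 pc6: +64 =1786
r127=1111111 pc7: +128 =1914
r128=10000000 pc1: +2 =1916
r129=10000001 pc2: +4 =1920
r130=10000010 pc2: +4 =1924
r131=10000011 pc3: +8 =1932
r132=10000100 pc2: +4 =1936
r133=10000101 pc3: +8 =1944
r134=10000110 pc3: +8 =1952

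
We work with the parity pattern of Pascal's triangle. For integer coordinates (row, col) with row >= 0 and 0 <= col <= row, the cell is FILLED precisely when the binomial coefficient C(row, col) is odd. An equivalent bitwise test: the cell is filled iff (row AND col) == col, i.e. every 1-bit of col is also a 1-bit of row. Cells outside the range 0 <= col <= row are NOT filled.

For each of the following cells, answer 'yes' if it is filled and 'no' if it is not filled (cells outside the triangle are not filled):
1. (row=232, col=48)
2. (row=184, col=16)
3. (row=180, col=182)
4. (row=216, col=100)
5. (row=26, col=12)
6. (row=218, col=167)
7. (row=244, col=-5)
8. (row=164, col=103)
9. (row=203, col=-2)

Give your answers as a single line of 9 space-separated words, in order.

Answer: no yes no no no no no no no

Derivation:
(232,48): row=0b11101000, col=0b110000, row AND col = 0b100000 = 32; 32 != 48 -> empty
(184,16): row=0b10111000, col=0b10000, row AND col = 0b10000 = 16; 16 == 16 -> filled
(180,182): col outside [0, 180] -> not filled
(216,100): row=0b11011000, col=0b1100100, row AND col = 0b1000000 = 64; 64 != 100 -> empty
(26,12): row=0b11010, col=0b1100, row AND col = 0b1000 = 8; 8 != 12 -> empty
(218,167): row=0b11011010, col=0b10100111, row AND col = 0b10000010 = 130; 130 != 167 -> empty
(244,-5): col outside [0, 244] -> not filled
(164,103): row=0b10100100, col=0b1100111, row AND col = 0b100100 = 36; 36 != 103 -> empty
(203,-2): col outside [0, 203] -> not filled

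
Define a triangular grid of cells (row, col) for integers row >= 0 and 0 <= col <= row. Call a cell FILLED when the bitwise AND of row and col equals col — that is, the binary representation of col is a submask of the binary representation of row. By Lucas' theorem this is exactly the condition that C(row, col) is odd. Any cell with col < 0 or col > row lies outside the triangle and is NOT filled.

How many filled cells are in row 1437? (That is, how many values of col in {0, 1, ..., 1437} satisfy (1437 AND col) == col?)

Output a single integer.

1437 in binary = 10110011101
popcount(1437) = number of 1-bits in 10110011101 = 7
A col c satisfies (1437 AND c) == c iff every set bit of c is also set in 1437; each of the 7 set bits of 1437 can independently be on or off in c.
count = 2^7 = 128

Answer: 128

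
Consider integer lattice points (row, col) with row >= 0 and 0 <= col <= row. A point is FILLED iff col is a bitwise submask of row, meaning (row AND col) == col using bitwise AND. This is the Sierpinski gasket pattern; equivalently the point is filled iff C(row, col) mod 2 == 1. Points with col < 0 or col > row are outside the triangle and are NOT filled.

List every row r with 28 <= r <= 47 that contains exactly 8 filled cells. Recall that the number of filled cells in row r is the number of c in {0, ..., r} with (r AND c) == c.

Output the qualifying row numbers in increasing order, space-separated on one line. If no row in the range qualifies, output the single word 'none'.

Answer: 28 35 37 38 41 42 44

Derivation:
Row r has 2^popcount(r) filled cells, so we need popcount(r) = log2(8) = 3.
Scan r = 28..47 and keep those with exactly 3 one-bits:
r=28=11100 popcount=3 -> KEEP
r=29=11101 popcount=4 -> skip
r=30=11110 popcount=4 -> skip
r=31=11111 popcount=5 -> skip
r=32=100000 popcount=1 -> skip
r=33=100001 popcount=2 -> skip
r=34=100010 popcount=2 -> skip
r=35=100011 popcount=3 -> KEEP
r=36=100100 popcount=2 -> skip
r=37=100101 popcount=3 -> KEEP
r=38=100110 popcount=3 -> KEEP
r=39=100111 popcount=4 -> skip
r=40=101000 popcount=2 -> skip
r=41=101001 popcount=3 -> KEEP
r=42=101010 popcount=3 -> KEEP
r=43=101011 popcount=4 -> skip
r=44=101100 popcount=3 -> KEEP
r=45=101101 popcount=4 -> skip
r=46=101110 popcount=4 -> skip
r=47=101111 popcount=5 -> skip
Kept rows: 28 35 37 38 41 42 44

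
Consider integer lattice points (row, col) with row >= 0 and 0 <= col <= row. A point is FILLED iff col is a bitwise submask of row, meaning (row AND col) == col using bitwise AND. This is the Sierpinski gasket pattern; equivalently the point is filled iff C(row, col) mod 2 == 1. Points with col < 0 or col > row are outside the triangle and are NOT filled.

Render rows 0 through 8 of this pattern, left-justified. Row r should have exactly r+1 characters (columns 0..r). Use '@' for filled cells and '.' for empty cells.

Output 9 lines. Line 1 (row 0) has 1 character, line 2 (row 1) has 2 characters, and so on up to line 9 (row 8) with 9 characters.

Answer: @
@@
@.@
@@@@
@...@
@@..@@
@.@.@.@
@@@@@@@@
@.......@

Derivation:
r0=0: @
r1=1: @@
r2=10: @.@
r3=11: @@@@
r4=100: @...@
r5=101: @@..@@
r6=110: @.@.@.@
r7=111: @@@@@@@@
r8=1000: @.......@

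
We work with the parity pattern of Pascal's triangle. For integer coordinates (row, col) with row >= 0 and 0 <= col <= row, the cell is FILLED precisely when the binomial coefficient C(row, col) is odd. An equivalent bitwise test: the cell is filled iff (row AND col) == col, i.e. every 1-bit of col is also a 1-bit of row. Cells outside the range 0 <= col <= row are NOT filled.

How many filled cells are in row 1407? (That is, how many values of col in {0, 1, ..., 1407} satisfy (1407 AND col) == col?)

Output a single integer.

Answer: 512

Derivation:
1407 in binary = 10101111111
popcount(1407) = number of 1-bits in 10101111111 = 9
A col c satisfies (1407 AND c) == c iff every set bit of c is also set in 1407; each of the 9 set bits of 1407 can independently be on or off in c.
count = 2^9 = 512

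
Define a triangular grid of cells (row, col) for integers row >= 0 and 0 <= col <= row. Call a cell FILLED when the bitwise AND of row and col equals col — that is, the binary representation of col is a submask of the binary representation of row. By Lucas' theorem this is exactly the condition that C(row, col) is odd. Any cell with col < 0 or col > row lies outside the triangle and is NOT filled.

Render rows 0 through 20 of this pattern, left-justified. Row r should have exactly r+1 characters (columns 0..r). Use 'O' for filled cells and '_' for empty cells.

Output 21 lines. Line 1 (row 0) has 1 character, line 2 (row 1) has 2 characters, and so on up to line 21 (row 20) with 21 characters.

Answer: O
OO
O_O
OOOO
O___O
OO__OO
O_O_O_O
OOOOOOOO
O_______O
OO______OO
O_O_____O_O
OOOO____OOOO
O___O___O___O
OO__OO__OO__OO
O_O_O_O_O_O_O_O
OOOOOOOOOOOOOOOO
O_______________O
OO______________OO
O_O_____________O_O
OOOO____________OOOO
O___O___________O___O

Derivation:
r0=0: O
r1=1: OO
r2=10: O_O
r3=11: OOOO
r4=100: O___O
r5=101: OO__OO
r6=110: O_O_O_O
r7=111: OOOOOOOO
r8=1000: O_______O
r9=1001: OO______OO
r10=1010: O_O_____O_O
r11=1011: OOOO____OOOO
r12=1100: O___O___O___O
r13=1101: OO__OO__OO__OO
r14=1110: O_O_O_O_O_O_O_O
r15=1111: OOOOOOOOOOOOOOOO
r16=10000: O_______________O
r17=10001: OO______________OO
r18=10010: O_O_____________O_O
r19=10011: OOOO____________OOOO
r20=10100: O___O___________O___O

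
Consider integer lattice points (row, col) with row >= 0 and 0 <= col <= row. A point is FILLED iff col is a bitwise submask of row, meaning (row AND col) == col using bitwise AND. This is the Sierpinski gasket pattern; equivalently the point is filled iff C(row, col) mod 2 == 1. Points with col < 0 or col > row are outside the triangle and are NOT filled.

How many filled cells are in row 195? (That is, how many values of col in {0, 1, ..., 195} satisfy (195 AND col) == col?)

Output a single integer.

195 in binary = 11000011
popcount(195) = number of 1-bits in 11000011 = 4
A col c satisfies (195 AND c) == c iff every set bit of c is also set in 195; each of the 4 set bits of 195 can independently be on or off in c.
count = 2^4 = 16

Answer: 16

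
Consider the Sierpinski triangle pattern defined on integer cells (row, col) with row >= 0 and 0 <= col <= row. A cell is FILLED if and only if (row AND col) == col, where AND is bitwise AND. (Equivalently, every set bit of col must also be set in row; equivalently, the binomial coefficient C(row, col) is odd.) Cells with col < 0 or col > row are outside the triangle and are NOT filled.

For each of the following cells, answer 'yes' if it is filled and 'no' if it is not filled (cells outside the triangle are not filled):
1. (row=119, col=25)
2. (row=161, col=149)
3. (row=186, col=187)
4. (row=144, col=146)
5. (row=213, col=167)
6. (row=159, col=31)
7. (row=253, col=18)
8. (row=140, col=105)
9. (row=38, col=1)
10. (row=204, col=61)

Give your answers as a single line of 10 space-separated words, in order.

(119,25): row=0b1110111, col=0b11001, row AND col = 0b10001 = 17; 17 != 25 -> empty
(161,149): row=0b10100001, col=0b10010101, row AND col = 0b10000001 = 129; 129 != 149 -> empty
(186,187): col outside [0, 186] -> not filled
(144,146): col outside [0, 144] -> not filled
(213,167): row=0b11010101, col=0b10100111, row AND col = 0b10000101 = 133; 133 != 167 -> empty
(159,31): row=0b10011111, col=0b11111, row AND col = 0b11111 = 31; 31 == 31 -> filled
(253,18): row=0b11111101, col=0b10010, row AND col = 0b10000 = 16; 16 != 18 -> empty
(140,105): row=0b10001100, col=0b1101001, row AND col = 0b1000 = 8; 8 != 105 -> empty
(38,1): row=0b100110, col=0b1, row AND col = 0b0 = 0; 0 != 1 -> empty
(204,61): row=0b11001100, col=0b111101, row AND col = 0b1100 = 12; 12 != 61 -> empty

Answer: no no no no no yes no no no no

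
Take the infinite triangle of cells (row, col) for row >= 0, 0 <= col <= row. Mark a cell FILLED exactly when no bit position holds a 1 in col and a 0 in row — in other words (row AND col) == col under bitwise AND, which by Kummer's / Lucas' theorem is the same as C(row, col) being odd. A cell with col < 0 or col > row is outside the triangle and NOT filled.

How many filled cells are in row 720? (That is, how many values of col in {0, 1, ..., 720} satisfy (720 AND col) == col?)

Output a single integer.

Answer: 16

Derivation:
720 in binary = 1011010000
popcount(720) = number of 1-bits in 1011010000 = 4
A col c satisfies (720 AND c) == c iff every set bit of c is also set in 720; each of the 4 set bits of 720 can independently be on or off in c.
count = 2^4 = 16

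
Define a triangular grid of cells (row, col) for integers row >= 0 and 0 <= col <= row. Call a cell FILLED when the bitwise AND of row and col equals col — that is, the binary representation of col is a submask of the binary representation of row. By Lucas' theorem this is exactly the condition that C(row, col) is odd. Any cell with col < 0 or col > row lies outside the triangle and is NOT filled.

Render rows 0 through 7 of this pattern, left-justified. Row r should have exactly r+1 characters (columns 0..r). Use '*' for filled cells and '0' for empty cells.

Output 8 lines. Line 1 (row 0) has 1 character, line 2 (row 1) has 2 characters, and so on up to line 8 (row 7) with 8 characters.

Answer: *
**
*0*
****
*000*
**00**
*0*0*0*
********

Derivation:
r0=0: *
r1=1: **
r2=10: *0*
r3=11: ****
r4=100: *000*
r5=101: **00**
r6=110: *0*0*0*
r7=111: ********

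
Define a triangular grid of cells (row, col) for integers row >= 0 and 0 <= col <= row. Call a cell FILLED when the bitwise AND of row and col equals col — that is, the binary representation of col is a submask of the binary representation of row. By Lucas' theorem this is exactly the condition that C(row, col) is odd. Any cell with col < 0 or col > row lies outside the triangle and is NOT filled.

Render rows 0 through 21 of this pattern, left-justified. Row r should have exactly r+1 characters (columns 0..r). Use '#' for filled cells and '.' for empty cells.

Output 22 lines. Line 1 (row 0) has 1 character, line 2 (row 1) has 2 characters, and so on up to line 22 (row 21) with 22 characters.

r0=0: #
r1=1: ##
r2=10: #.#
r3=11: ####
r4=100: #...#
r5=101: ##..##
r6=110: #.#.#.#
r7=111: ########
r8=1000: #.......#
r9=1001: ##......##
r10=1010: #.#.....#.#
r11=1011: ####....####
r12=1100: #...#...#...#
r13=1101: ##..##..##..##
r14=1110: #.#.#.#.#.#.#.#
r15=1111: ################
r16=10000: #...............#
r17=10001: ##..............##
r18=10010: #.#.............#.#
r19=10011: ####............####
r20=10100: #...#...........#...#
r21=10101: ##..##..........##..##

Answer: #
##
#.#
####
#...#
##..##
#.#.#.#
########
#.......#
##......##
#.#.....#.#
####....####
#...#...#...#
##..##..##..##
#.#.#.#.#.#.#.#
################
#...............#
##..............##
#.#.............#.#
####............####
#...#...........#...#
##..##..........##..##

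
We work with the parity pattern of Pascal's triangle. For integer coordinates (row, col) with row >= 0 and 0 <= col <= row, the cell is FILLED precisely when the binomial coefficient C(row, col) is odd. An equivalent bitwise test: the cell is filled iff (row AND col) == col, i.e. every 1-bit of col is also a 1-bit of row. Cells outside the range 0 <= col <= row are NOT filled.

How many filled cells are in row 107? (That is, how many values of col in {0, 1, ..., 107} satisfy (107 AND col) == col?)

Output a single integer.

107 in binary = 1101011
popcount(107) = number of 1-bits in 1101011 = 5
A col c satisfies (107 AND c) == c iff every set bit of c is also set in 107; each of the 5 set bits of 107 can independently be on or off in c.
count = 2^5 = 32

Answer: 32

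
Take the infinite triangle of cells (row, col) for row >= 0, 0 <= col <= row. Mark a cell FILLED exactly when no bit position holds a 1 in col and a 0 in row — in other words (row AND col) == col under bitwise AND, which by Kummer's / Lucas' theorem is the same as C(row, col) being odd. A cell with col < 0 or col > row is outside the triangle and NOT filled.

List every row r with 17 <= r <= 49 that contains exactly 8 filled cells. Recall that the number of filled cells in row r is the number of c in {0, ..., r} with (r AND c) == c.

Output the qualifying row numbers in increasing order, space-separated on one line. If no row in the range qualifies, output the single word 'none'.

Row r has 2^popcount(r) filled cells, so we need popcount(r) = log2(8) = 3.
Scan r = 17..49 and keep those with exactly 3 one-bits:
r=17=10001 popcount=2 -> skip
r=18=10010 popcount=2 -> skip
r=19=10011 popcount=3 -> KEEP
r=20=10100 popcount=2 -> skip
r=21=10101 popcount=3 -> KEEP
r=22=10110 popcount=3 -> KEEP
r=23=10111 popcount=4 -> skip
r=24=11000 popcount=2 -> skip
r=25=11001 popcount=3 -> KEEP
r=26=11010 popcount=3 -> KEEP
r=27=11011 popcount=4 -> skip
r=28=11100 popcount=3 -> KEEP
r=29=11101 popcount=4 -> skip
r=30=11110 popcount=4 -> skip
r=31=11111 popcount=5 -> skip
r=32=100000 popcount=1 -> skip
r=33=100001 popcount=2 -> skip
r=34=100010 popcount=2 -> skip
r=35=100011 popcount=3 -> KEEP
r=36=100100 popcount=2 -> skip
r=37=100101 popcount=3 -> KEEP
r=38=100110 popcount=3 -> KEEP
r=39=100111 popcount=4 -> skip
r=40=101000 popcount=2 -> skip
r=41=101001 popcount=3 -> KEEP
r=42=101010 popcount=3 -> KEEP
r=43=101011 popcount=4 -> skip
r=44=101100 popcount=3 -> KEEP
r=45=101101 popcount=4 -> skip
r=46=101110 popcount=4 -> skip
r=47=101111 popcount=5 -> skip
r=48=110000 popcount=2 -> skip
r=49=110001 popcount=3 -> KEEP
Kept rows: 19 21 22 25 26 28 35 37 38 41 42 44 49

Answer: 19 21 22 25 26 28 35 37 38 41 42 44 49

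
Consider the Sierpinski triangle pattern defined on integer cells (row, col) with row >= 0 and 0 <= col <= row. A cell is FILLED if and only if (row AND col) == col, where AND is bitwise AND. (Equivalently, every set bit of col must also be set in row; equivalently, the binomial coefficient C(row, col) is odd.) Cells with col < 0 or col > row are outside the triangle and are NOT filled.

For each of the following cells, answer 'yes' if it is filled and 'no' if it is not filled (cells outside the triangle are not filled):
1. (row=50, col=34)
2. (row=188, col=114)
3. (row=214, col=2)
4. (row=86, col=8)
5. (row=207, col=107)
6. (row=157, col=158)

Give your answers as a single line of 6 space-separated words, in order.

Answer: yes no yes no no no

Derivation:
(50,34): row=0b110010, col=0b100010, row AND col = 0b100010 = 34; 34 == 34 -> filled
(188,114): row=0b10111100, col=0b1110010, row AND col = 0b110000 = 48; 48 != 114 -> empty
(214,2): row=0b11010110, col=0b10, row AND col = 0b10 = 2; 2 == 2 -> filled
(86,8): row=0b1010110, col=0b1000, row AND col = 0b0 = 0; 0 != 8 -> empty
(207,107): row=0b11001111, col=0b1101011, row AND col = 0b1001011 = 75; 75 != 107 -> empty
(157,158): col outside [0, 157] -> not filled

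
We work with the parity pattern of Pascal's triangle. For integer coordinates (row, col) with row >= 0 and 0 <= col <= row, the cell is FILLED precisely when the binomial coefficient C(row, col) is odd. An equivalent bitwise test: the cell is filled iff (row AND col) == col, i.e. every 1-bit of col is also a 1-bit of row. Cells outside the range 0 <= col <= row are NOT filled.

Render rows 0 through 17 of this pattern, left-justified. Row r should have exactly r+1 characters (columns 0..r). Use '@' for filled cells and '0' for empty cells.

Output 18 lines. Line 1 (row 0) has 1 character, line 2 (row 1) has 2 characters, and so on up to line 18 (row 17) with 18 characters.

Answer: @
@@
@0@
@@@@
@000@
@@00@@
@0@0@0@
@@@@@@@@
@0000000@
@@000000@@
@0@00000@0@
@@@@0000@@@@
@000@000@000@
@@00@@00@@00@@
@0@0@0@0@0@0@0@
@@@@@@@@@@@@@@@@
@000000000000000@
@@00000000000000@@

Derivation:
r0=0: @
r1=1: @@
r2=10: @0@
r3=11: @@@@
r4=100: @000@
r5=101: @@00@@
r6=110: @0@0@0@
r7=111: @@@@@@@@
r8=1000: @0000000@
r9=1001: @@000000@@
r10=1010: @0@00000@0@
r11=1011: @@@@0000@@@@
r12=1100: @000@000@000@
r13=1101: @@00@@00@@00@@
r14=1110: @0@0@0@0@0@0@0@
r15=1111: @@@@@@@@@@@@@@@@
r16=10000: @000000000000000@
r17=10001: @@00000000000000@@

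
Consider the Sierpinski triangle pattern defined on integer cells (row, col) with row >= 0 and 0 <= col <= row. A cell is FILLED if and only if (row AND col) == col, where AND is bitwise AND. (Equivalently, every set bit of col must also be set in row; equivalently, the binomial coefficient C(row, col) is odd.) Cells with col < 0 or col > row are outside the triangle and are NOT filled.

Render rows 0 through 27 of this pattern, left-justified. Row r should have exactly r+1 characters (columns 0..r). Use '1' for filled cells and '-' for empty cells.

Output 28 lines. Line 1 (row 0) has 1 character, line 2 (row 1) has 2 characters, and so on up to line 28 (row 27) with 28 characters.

r0=0: 1
r1=1: 11
r2=10: 1-1
r3=11: 1111
r4=100: 1---1
r5=101: 11--11
r6=110: 1-1-1-1
r7=111: 11111111
r8=1000: 1-------1
r9=1001: 11------11
r10=1010: 1-1-----1-1
r11=1011: 1111----1111
r12=1100: 1---1---1---1
r13=1101: 11--11--11--11
r14=1110: 1-1-1-1-1-1-1-1
r15=1111: 1111111111111111
r16=10000: 1---------------1
r17=10001: 11--------------11
r18=10010: 1-1-------------1-1
r19=10011: 1111------------1111
r20=10100: 1---1-----------1---1
r21=10101: 11--11----------11--11
r22=10110: 1-1-1-1---------1-1-1-1
r23=10111: 11111111--------11111111
r24=11000: 1-------1-------1-------1
r25=11001: 11------11------11------11
r26=11010: 1-1-----1-1-----1-1-----1-1
r27=11011: 1111----1111----1111----1111

Answer: 1
11
1-1
1111
1---1
11--11
1-1-1-1
11111111
1-------1
11------11
1-1-----1-1
1111----1111
1---1---1---1
11--11--11--11
1-1-1-1-1-1-1-1
1111111111111111
1---------------1
11--------------11
1-1-------------1-1
1111------------1111
1---1-----------1---1
11--11----------11--11
1-1-1-1---------1-1-1-1
11111111--------11111111
1-------1-------1-------1
11------11------11------11
1-1-----1-1-----1-1-----1-1
1111----1111----1111----1111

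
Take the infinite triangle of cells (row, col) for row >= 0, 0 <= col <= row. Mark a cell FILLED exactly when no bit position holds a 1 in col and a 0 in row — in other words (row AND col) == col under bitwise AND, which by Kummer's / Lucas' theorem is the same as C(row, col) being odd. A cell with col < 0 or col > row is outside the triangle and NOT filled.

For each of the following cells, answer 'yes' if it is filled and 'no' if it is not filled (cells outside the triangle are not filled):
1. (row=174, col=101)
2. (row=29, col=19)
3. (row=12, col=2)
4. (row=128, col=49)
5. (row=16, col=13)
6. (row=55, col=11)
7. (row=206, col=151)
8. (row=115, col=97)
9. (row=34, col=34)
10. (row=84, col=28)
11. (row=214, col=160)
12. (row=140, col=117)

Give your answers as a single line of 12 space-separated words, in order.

(174,101): row=0b10101110, col=0b1100101, row AND col = 0b100100 = 36; 36 != 101 -> empty
(29,19): row=0b11101, col=0b10011, row AND col = 0b10001 = 17; 17 != 19 -> empty
(12,2): row=0b1100, col=0b10, row AND col = 0b0 = 0; 0 != 2 -> empty
(128,49): row=0b10000000, col=0b110001, row AND col = 0b0 = 0; 0 != 49 -> empty
(16,13): row=0b10000, col=0b1101, row AND col = 0b0 = 0; 0 != 13 -> empty
(55,11): row=0b110111, col=0b1011, row AND col = 0b11 = 3; 3 != 11 -> empty
(206,151): row=0b11001110, col=0b10010111, row AND col = 0b10000110 = 134; 134 != 151 -> empty
(115,97): row=0b1110011, col=0b1100001, row AND col = 0b1100001 = 97; 97 == 97 -> filled
(34,34): row=0b100010, col=0b100010, row AND col = 0b100010 = 34; 34 == 34 -> filled
(84,28): row=0b1010100, col=0b11100, row AND col = 0b10100 = 20; 20 != 28 -> empty
(214,160): row=0b11010110, col=0b10100000, row AND col = 0b10000000 = 128; 128 != 160 -> empty
(140,117): row=0b10001100, col=0b1110101, row AND col = 0b100 = 4; 4 != 117 -> empty

Answer: no no no no no no no yes yes no no no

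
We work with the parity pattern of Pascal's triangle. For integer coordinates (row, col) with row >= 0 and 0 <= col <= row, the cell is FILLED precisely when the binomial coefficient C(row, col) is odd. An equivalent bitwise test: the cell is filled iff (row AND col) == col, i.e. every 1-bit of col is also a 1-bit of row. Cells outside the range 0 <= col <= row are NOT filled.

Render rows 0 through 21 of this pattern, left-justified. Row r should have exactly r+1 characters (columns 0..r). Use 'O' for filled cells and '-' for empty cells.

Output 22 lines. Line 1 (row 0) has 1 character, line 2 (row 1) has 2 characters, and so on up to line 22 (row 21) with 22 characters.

r0=0: O
r1=1: OO
r2=10: O-O
r3=11: OOOO
r4=100: O---O
r5=101: OO--OO
r6=110: O-O-O-O
r7=111: OOOOOOOO
r8=1000: O-------O
r9=1001: OO------OO
r10=1010: O-O-----O-O
r11=1011: OOOO----OOOO
r12=1100: O---O---O---O
r13=1101: OO--OO--OO--OO
r14=1110: O-O-O-O-O-O-O-O
r15=1111: OOOOOOOOOOOOOOOO
r16=10000: O---------------O
r17=10001: OO--------------OO
r18=10010: O-O-------------O-O
r19=10011: OOOO------------OOOO
r20=10100: O---O-----------O---O
r21=10101: OO--OO----------OO--OO

Answer: O
OO
O-O
OOOO
O---O
OO--OO
O-O-O-O
OOOOOOOO
O-------O
OO------OO
O-O-----O-O
OOOO----OOOO
O---O---O---O
OO--OO--OO--OO
O-O-O-O-O-O-O-O
OOOOOOOOOOOOOOOO
O---------------O
OO--------------OO
O-O-------------O-O
OOOO------------OOOO
O---O-----------O---O
OO--OO----------OO--OO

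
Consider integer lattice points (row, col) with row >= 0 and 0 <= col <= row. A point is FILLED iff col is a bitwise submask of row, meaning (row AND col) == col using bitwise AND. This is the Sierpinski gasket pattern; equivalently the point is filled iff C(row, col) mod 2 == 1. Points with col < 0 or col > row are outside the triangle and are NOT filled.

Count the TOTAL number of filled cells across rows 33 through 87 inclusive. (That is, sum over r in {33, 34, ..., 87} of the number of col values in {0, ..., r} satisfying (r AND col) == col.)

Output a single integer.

r33=100001 pc2: +4 =4
r34=100010 pc2: +4 =8
r35=100011 pc3: +8 =16
r36=100100 pc2: +4 =20
r37=100101 pc3: +8 =28
r38=100110 pc3: +8 =36
r39=100111 pc4: +16 =52
r40=101000 pc2: +4 =56
r41=101001 pc3: +8 =64
r42=101010 pc3: +8 =72
r43=101011 pc4: +16 =88
r44=101100 pc3: +8 =96
r45=101101 pc4: +16 =112
r46=101110 pc4: +16 =128
r47=101111 pc5: +32 =160
r48=110000 pc2: +4 =164
r49=110001 pc3: +8 =172
r50=110010 pc3: +8 =180
r51=110011 pc4: +16 =196
r52=110100 pc3: +8 =204
r53=110101 pc4: +16 =220
r54=110110 pc4: +16 =236
r55=110111 pc5: +32 =268
r56=111000 pc3: +8 =276
r57=111001 pc4: +16 =292
r58=111010 pc4: +16 =308
r59=111011 pc5: +32 =340
r60=111100 pc4: +16 =356
r61=111101 pc5: +32 =388
r62=111110 pc5: +32 =420
r63=111111 pc6: +64 =484
r64=1000000 pc1: +2 =486
r65=1000001 pc2: +4 =490
r66=1000010 pc2: +4 =494
r67=1000011 pc3: +8 =502
r68=1000100 pc2: +4 =506
r69=1000101 pc3: +8 =514
r70=1000110 pc3: +8 =522
r71=1000111 pc4: +16 =538
r72=1001000 pc2: +4 =542
r73=1001001 pc3: +8 =550
r74=1001010 pc3: +8 =558
r75=1001011 pc4: +16 =574
r76=1001100 pc3: +8 =582
r77=1001101 pc4: +16 =598
r78=1001110 pc4: +16 =614
r79=1001111 pc5: +32 =646
r80=1010000 pc2: +4 =650
r81=1010001 pc3: +8 =658
r82=1010010 pc3: +8 =666
r83=1010011 pc4: +16 =682
r84=1010100 pc3: +8 =690
r85=1010101 pc4: +16 =706
r86=1010110 pc4: +16 =722
r87=1010111 pc5: +32 =754

Answer: 754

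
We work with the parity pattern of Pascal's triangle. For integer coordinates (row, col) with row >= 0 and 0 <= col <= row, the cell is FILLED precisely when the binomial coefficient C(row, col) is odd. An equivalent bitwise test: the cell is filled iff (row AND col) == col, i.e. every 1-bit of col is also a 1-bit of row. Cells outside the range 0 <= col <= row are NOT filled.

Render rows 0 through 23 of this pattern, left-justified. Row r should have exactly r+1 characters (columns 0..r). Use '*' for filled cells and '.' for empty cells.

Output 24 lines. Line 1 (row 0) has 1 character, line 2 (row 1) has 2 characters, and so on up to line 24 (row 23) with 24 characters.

r0=0: *
r1=1: **
r2=10: *.*
r3=11: ****
r4=100: *...*
r5=101: **..**
r6=110: *.*.*.*
r7=111: ********
r8=1000: *.......*
r9=1001: **......**
r10=1010: *.*.....*.*
r11=1011: ****....****
r12=1100: *...*...*...*
r13=1101: **..**..**..**
r14=1110: *.*.*.*.*.*.*.*
r15=1111: ****************
r16=10000: *...............*
r17=10001: **..............**
r18=10010: *.*.............*.*
r19=10011: ****............****
r20=10100: *...*...........*...*
r21=10101: **..**..........**..**
r22=10110: *.*.*.*.........*.*.*.*
r23=10111: ********........********

Answer: *
**
*.*
****
*...*
**..**
*.*.*.*
********
*.......*
**......**
*.*.....*.*
****....****
*...*...*...*
**..**..**..**
*.*.*.*.*.*.*.*
****************
*...............*
**..............**
*.*.............*.*
****............****
*...*...........*...*
**..**..........**..**
*.*.*.*.........*.*.*.*
********........********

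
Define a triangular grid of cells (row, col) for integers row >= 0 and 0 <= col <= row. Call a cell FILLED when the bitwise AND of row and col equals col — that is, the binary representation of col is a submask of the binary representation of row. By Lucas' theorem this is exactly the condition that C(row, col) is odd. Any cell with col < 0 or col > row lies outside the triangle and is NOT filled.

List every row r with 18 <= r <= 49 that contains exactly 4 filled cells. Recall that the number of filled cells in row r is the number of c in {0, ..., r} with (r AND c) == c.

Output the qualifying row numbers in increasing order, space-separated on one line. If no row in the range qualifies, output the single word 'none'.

Row r has 2^popcount(r) filled cells, so we need popcount(r) = log2(4) = 2.
Scan r = 18..49 and keep those with exactly 2 one-bits:
r=18=10010 popcount=2 -> KEEP
r=19=10011 popcount=3 -> skip
r=20=10100 popcount=2 -> KEEP
r=21=10101 popcount=3 -> skip
r=22=10110 popcount=3 -> skip
r=23=10111 popcount=4 -> skip
r=24=11000 popcount=2 -> KEEP
r=25=11001 popcount=3 -> skip
r=26=11010 popcount=3 -> skip
r=27=11011 popcount=4 -> skip
r=28=11100 popcount=3 -> skip
r=29=11101 popcount=4 -> skip
r=30=11110 popcount=4 -> skip
r=31=11111 popcount=5 -> skip
r=32=100000 popcount=1 -> skip
r=33=100001 popcount=2 -> KEEP
r=34=100010 popcount=2 -> KEEP
r=35=100011 popcount=3 -> skip
r=36=100100 popcount=2 -> KEEP
r=37=100101 popcount=3 -> skip
r=38=100110 popcount=3 -> skip
r=39=100111 popcount=4 -> skip
r=40=101000 popcount=2 -> KEEP
r=41=101001 popcount=3 -> skip
r=42=101010 popcount=3 -> skip
r=43=101011 popcount=4 -> skip
r=44=101100 popcount=3 -> skip
r=45=101101 popcount=4 -> skip
r=46=101110 popcount=4 -> skip
r=47=101111 popcount=5 -> skip
r=48=110000 popcount=2 -> KEEP
r=49=110001 popcount=3 -> skip
Kept rows: 18 20 24 33 34 36 40 48

Answer: 18 20 24 33 34 36 40 48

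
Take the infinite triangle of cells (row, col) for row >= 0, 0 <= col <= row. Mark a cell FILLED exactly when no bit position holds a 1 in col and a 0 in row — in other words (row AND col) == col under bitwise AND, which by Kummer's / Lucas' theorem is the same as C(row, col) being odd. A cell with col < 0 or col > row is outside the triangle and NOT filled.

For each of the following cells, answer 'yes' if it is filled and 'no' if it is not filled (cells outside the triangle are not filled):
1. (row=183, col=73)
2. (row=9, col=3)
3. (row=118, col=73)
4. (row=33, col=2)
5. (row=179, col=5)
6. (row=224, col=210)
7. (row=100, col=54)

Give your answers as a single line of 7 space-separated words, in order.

Answer: no no no no no no no

Derivation:
(183,73): row=0b10110111, col=0b1001001, row AND col = 0b1 = 1; 1 != 73 -> empty
(9,3): row=0b1001, col=0b11, row AND col = 0b1 = 1; 1 != 3 -> empty
(118,73): row=0b1110110, col=0b1001001, row AND col = 0b1000000 = 64; 64 != 73 -> empty
(33,2): row=0b100001, col=0b10, row AND col = 0b0 = 0; 0 != 2 -> empty
(179,5): row=0b10110011, col=0b101, row AND col = 0b1 = 1; 1 != 5 -> empty
(224,210): row=0b11100000, col=0b11010010, row AND col = 0b11000000 = 192; 192 != 210 -> empty
(100,54): row=0b1100100, col=0b110110, row AND col = 0b100100 = 36; 36 != 54 -> empty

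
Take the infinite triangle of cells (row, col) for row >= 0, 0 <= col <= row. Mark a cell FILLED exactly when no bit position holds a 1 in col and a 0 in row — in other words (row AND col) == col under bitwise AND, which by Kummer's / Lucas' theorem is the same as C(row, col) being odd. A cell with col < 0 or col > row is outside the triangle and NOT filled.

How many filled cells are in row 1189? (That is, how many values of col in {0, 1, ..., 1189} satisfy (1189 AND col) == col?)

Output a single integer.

Answer: 32

Derivation:
1189 in binary = 10010100101
popcount(1189) = number of 1-bits in 10010100101 = 5
A col c satisfies (1189 AND c) == c iff every set bit of c is also set in 1189; each of the 5 set bits of 1189 can independently be on or off in c.
count = 2^5 = 32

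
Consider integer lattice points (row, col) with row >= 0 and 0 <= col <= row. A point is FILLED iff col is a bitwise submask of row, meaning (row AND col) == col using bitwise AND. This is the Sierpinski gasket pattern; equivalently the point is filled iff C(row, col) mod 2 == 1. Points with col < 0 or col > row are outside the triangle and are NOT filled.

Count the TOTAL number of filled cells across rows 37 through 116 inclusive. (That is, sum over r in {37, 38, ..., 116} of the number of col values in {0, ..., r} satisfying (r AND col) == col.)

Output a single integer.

r37=100101 pc3: +8 =8
r38=100110 pc3: +8 =16
r39=100111 pc4: +16 =32
r40=101000 pc2: +4 =36
r41=101001 pc3: +8 =44
r42=101010 pc3: +8 =52
r43=101011 pc4: +16 =68
r44=101100 pc3: +8 =76
r45=101101 pc4: +16 =92
r46=101110 pc4: +16 =108
r47=101111 pc5: +32 =140
r48=110000 pc2: +4 =144
r49=110001 pc3: +8 =152
r50=110010 pc3: +8 =160
r51=110011 pc4: +16 =176
r52=110100 pc3: +8 =184
r53=110101 pc4: +16 =200
r54=110110 pc4: +16 =216
r55=110111 pc5: +32 =248
r56=111000 pc3: +8 =256
r57=111001 pc4: +16 =272
r58=111010 pc4: +16 =288
r59=111011 pc5: +32 =320
r60=111100 pc4: +16 =336
r61=111101 pc5: +32 =368
r62=111110 pc5: +32 =400
r63=111111 pc6: +64 =464
r64=1000000 pc1: +2 =466
r65=1000001 pc2: +4 =470
r66=1000010 pc2: +4 =474
r67=1000011 pc3: +8 =482
r68=1000100 pc2: +4 =486
r69=1000101 pc3: +8 =494
r70=1000110 pc3: +8 =502
r71=1000111 pc4: +16 =518
r72=1001000 pc2: +4 =522
r73=1001001 pc3: +8 =530
r74=1001010 pc3: +8 =538
r75=1001011 pc4: +16 =554
r76=1001100 pc3: +8 =562
r77=1001101 pc4: +16 =578
r78=1001110 pc4: +16 =594
r79=1001111 pc5: +32 =626
r80=1010000 pc2: +4 =630
r81=1010001 pc3: +8 =638
r82=1010010 pc3: +8 =646
r83=1010011 pc4: +16 =662
r84=1010100 pc3: +8 =670
r85=1010101 pc4: +16 =686
r86=1010110 pc4: +16 =702
r87=1010111 pc5: +32 =734
r88=1011000 pc3: +8 =742
r89=1011001 pc4: +16 =758
r90=1011010 pc4: +16 =774
r91=1011011 pc5: +32 =806
r92=1011100 pc4: +16 =822
r93=1011101 pc5: +32 =854
r94=1011110 pc5: +32 =886
r95=1011111 pc6: +64 =950
r96=1100000 pc2: +4 =954
r97=1100001 pc3: +8 =962
r98=1100010 pc3: +8 =970
r99=1100011 pc4: +16 =986
r100=1100100 pc3: +8 =994
r101=1100101 pc4: +16 =1010
r102=1100110 pc4: +16 =1026
r103=1100111 pc5: +32 =1058
r104=1101000 pc3: +8 =1066
r105=1101001 pc4: +16 =1082
r106=1101010 pc4: +16 =1098
r107=1101011 pc5: +32 =1130
r108=1101100 pc4: +16 =1146
r109=1101101 pc5: +32 =1178
r110=1101110 pc5: +32 =1210
r111=1101111 pc6: +64 =1274
r112=1110000 pc3: +8 =1282
r113=1110001 pc4: +16 =1298
r114=1110010 pc4: +16 =1314
r115=1110011 pc5: +32 =1346
r116=1110100 pc4: +16 =1362

Answer: 1362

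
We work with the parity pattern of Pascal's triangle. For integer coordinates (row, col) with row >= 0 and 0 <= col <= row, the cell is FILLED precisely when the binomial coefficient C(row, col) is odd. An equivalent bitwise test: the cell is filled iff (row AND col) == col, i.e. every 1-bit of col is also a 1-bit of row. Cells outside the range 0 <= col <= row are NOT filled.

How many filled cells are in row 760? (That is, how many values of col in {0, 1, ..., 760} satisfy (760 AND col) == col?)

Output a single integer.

760 in binary = 1011111000
popcount(760) = number of 1-bits in 1011111000 = 6
A col c satisfies (760 AND c) == c iff every set bit of c is also set in 760; each of the 6 set bits of 760 can independently be on or off in c.
count = 2^6 = 64

Answer: 64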